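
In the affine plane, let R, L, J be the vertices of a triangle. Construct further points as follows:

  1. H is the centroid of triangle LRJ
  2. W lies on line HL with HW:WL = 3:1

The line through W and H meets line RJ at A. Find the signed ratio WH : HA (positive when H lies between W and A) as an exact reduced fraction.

Work in coordinates with R = (0, 0), L = (1, 0), J = (0, 1).
1. H is the centroid of triangle LRJ ⇒ H = (1/3, 1/3)
2. W lies on line HL with HW:WL = 3:1 ⇒ W = (5/6, 1/12)
line WH meets RJ at A = (0, 1/2)
H = W + t·(A−W) with t = 3/5, so WH:HA = 3/5:2/5

WH:HA = 3/2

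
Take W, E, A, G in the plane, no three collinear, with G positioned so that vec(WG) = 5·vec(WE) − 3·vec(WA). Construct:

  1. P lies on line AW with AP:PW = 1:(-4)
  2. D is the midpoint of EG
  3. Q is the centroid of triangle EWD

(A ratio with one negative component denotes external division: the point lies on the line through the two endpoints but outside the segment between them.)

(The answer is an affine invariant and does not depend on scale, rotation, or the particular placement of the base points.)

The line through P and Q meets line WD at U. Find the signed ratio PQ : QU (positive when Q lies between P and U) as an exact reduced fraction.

PQ:QU = 7

Assign W = (0, 0), E = (1, 0), A = (0, 1), G = (5, -3) — the answer is frame-independent, so this choice is without loss of generality.
1. P lies on line AW with AP:PW = 1:(-4) ⇒ P = (0, 4/3)
2. D is the midpoint of EG ⇒ D = (3, -3/2)
3. Q is the centroid of triangle EWD ⇒ Q = (4/3, -1/2)
line PQ meets WD at U = (32/21, -16/21)
Q = P + t·(U−P) with t = 7/8, so PQ:QU = 7/8:1/8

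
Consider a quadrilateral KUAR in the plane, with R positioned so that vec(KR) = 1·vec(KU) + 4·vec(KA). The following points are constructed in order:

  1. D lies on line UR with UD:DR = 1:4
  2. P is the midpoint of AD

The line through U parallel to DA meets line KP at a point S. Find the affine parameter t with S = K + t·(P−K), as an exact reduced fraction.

Set K = (0, 0), U = (1, 0), A = (0, 1), R = (1, 4); any affine frame gives the same invariant.
1. D lies on line UR with UD:DR = 1:4 ⇒ D = (1, 4/5)
2. P is the midpoint of AD ⇒ P = (1/2, 9/10)
through U parallel to DA: direction (-1, 1/5); meets KP at S = (1/10, 9/50)
S = K + t·(P−K) with t = 1/5

t = 1/5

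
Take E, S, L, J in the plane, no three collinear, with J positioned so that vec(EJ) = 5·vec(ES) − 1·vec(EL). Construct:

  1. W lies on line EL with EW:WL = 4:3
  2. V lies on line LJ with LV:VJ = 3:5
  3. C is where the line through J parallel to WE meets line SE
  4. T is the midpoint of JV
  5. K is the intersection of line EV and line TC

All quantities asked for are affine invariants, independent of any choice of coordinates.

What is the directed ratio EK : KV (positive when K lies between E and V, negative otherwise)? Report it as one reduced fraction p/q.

Choose coordinates E = (0, 0), S = (1, 0), L = (0, 1), J = (5, -1).
1. W lies on line EL with EW:WL = 4:3 ⇒ W = (0, 4/7)
2. V lies on line LJ with LV:VJ = 3:5 ⇒ V = (15/8, 1/4)
3. C is where the line through J parallel to WE meets line SE ⇒ C = (5, 0)
4. T is the midpoint of JV ⇒ T = (55/16, -3/8)
5. K is the intersection of line EV and line TC ⇒ K = (45/4, 3/2)
K = E + t·(V−E) with t = 6, so EK:KV = t:(1−t) = 6:-5

EK:KV = -6/5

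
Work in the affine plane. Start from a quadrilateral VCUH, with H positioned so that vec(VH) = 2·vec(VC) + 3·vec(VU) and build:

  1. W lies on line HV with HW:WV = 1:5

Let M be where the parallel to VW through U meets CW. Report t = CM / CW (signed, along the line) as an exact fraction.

t = 5/3

Set V = (0, 0), C = (1, 0), U = (0, 1), H = (2, 3); any affine frame gives the same invariant.
1. W lies on line HV with HW:WV = 1:5 ⇒ W = (5/3, 5/2)
through U parallel to VW: direction (5/3, 5/2); meets CW at M = (19/9, 25/6)
M = C + t·(W−C) with t = 5/3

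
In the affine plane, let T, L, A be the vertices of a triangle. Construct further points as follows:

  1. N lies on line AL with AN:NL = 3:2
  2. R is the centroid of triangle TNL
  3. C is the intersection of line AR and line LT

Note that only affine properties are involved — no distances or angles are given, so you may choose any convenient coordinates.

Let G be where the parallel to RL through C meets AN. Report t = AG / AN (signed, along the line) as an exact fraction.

Assign T = (0, 0), L = (1, 0), A = (0, 1) — the answer is frame-independent, so this choice is without loss of generality.
1. N lies on line AL with AN:NL = 3:2 ⇒ N = (3/5, 2/5)
2. R is the centroid of triangle TNL ⇒ R = (8/15, 2/15)
3. C is the intersection of line AR and line LT ⇒ C = (8/13, 0)
through C parallel to RL: direction (7/15, -2/15); meets AN at G = (15/13, -2/13)
G = A + t·(N−A) with t = 25/13

t = 25/13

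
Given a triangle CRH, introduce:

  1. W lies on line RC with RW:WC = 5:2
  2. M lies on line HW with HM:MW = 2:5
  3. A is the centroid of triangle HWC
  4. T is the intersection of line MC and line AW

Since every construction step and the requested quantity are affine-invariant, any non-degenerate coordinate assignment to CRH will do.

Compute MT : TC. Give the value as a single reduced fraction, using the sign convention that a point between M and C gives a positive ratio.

MT:TC = 5/7

Set C = (0, 0), R = (1, 0), H = (0, 1); any affine frame gives the same invariant.
1. W lies on line RC with RW:WC = 5:2 ⇒ W = (2/7, 0)
2. M lies on line HW with HM:MW = 2:5 ⇒ M = (4/49, 5/7)
3. A is the centroid of triangle HWC ⇒ A = (2/21, 1/3)
4. T is the intersection of line MC and line AW ⇒ T = (1/21, 5/12)
T = M + t·(C−M) with t = 5/12, so MT:TC = t:(1−t) = 5/12:7/12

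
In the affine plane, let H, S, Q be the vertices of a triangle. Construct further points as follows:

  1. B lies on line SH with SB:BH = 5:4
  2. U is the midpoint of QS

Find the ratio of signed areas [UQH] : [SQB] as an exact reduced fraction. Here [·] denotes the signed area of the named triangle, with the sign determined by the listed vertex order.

Set H = (0, 0), S = (1, 0), Q = (0, 1); any affine frame gives the same invariant.
1. B lies on line SH with SB:BH = 5:4 ⇒ B = (4/9, 0)
2. U is the midpoint of QS ⇒ U = (1/2, 1/2)
2·[UQH] = 1/2, 2·[SQB] = 5/9
[UQH]:[SQB] = 1/2:5/9 = 9/10

[UQH]:[SQB] = 9/10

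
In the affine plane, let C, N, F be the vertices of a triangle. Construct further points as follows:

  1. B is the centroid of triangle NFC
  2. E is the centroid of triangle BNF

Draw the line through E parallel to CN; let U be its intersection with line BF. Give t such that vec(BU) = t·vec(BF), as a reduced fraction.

t = 1/6

Choose coordinates C = (0, 0), N = (1, 0), F = (0, 1).
1. B is the centroid of triangle NFC ⇒ B = (1/3, 1/3)
2. E is the centroid of triangle BNF ⇒ E = (4/9, 4/9)
through E parallel to CN: direction (1, 0); meets BF at U = (5/18, 4/9)
U = B + t·(F−B) with t = 1/6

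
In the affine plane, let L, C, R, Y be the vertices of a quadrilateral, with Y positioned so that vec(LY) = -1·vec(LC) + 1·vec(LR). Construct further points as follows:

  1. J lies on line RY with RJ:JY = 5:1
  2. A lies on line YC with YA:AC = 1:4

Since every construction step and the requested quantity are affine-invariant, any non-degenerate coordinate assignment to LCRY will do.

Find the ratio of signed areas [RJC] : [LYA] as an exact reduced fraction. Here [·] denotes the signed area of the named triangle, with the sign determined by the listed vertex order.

[RJC]:[LYA] = -25/6

Choose coordinates L = (0, 0), C = (1, 0), R = (0, 1), Y = (-1, 1).
1. J lies on line RY with RJ:JY = 5:1 ⇒ J = (-5/6, 1)
2. A lies on line YC with YA:AC = 1:4 ⇒ A = (-3/5, 4/5)
2·[RJC] = 5/6, 2·[LYA] = -1/5
[RJC]:[LYA] = 5/6:-1/5 = -25/6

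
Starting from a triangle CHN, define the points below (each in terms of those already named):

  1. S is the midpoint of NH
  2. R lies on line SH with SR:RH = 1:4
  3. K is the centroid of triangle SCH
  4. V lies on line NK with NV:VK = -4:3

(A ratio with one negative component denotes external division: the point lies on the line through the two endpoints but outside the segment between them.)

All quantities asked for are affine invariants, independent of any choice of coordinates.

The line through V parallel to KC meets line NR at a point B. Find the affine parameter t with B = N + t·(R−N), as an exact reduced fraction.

t = 5

Work in coordinates with C = (0, 0), H = (1, 0), N = (0, 1).
1. S is the midpoint of NH ⇒ S = (1/2, 1/2)
2. R lies on line SH with SR:RH = 1:4 ⇒ R = (3/5, 2/5)
3. K is the centroid of triangle SCH ⇒ K = (1/2, 1/6)
4. V lies on line NK with NV:VK = -4:3 ⇒ V = (2, -7/3)
through V parallel to KC: direction (-1/2, -1/6); meets NR at B = (3, -2)
B = N + t·(R−N) with t = 5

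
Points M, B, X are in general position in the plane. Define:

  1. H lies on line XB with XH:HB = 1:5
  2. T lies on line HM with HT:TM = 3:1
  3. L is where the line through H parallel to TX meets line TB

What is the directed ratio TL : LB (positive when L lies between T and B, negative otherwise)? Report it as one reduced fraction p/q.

TL:LB = 1/5

Assign M = (0, 0), B = (1, 0), X = (0, 1) — the answer is frame-independent, so this choice is without loss of generality.
1. H lies on line XB with XH:HB = 1:5 ⇒ H = (1/6, 5/6)
2. T lies on line HM with HT:TM = 3:1 ⇒ T = (1/24, 5/24)
3. L is where the line through H parallel to TX meets line TB ⇒ L = (29/144, 25/144)
L = T + t·(B−T) with t = 1/6, so TL:LB = t:(1−t) = 1/6:5/6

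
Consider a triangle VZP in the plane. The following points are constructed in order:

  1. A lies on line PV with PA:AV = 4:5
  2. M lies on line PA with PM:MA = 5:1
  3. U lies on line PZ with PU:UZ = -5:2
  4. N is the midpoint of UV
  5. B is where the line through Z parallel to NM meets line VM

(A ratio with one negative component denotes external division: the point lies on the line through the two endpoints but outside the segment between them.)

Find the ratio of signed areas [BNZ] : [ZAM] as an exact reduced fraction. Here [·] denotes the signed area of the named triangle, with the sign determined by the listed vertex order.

Choose coordinates V = (0, 0), Z = (1, 0), P = (0, 1).
1. A lies on line PV with PA:AV = 4:5 ⇒ A = (0, 5/9)
2. M lies on line PA with PM:MA = 5:1 ⇒ M = (0, 17/27)
3. U lies on line PZ with PU:UZ = -5:2 ⇒ U = (5/3, -2/3)
4. N is the midpoint of UV ⇒ N = (5/6, -1/3)
5. B is where the line through Z parallel to NM meets line VM ⇒ B = (0, 52/45)
2·[BNZ] = 71/135, 2·[ZAM] = -2/27
[BNZ]:[ZAM] = 71/135:-2/27 = -71/10

[BNZ]:[ZAM] = -71/10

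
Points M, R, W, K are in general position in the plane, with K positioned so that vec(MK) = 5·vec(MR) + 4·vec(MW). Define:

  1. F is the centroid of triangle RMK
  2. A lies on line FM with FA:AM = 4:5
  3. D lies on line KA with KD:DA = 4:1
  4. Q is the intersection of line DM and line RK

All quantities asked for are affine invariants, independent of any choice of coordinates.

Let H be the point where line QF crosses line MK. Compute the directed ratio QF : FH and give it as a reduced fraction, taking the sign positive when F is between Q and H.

QF:FH = -7/67

Work in coordinates with M = (0, 0), R = (1, 0), W = (0, 1), K = (5, 4).
1. F is the centroid of triangle RMK ⇒ F = (2, 4/3)
2. A lies on line FM with FA:AM = 4:5 ⇒ A = (10/9, 20/27)
3. D lies on line KA with KD:DA = 4:1 ⇒ D = (17/9, 188/135)
4. Q is the intersection of line DM and line RK ⇒ Q = (255/67, 188/67)
line QF meets MK at H = (135/7, 108/7)
F = Q + t·(H−Q) with t = -7/60, so QF:FH = -7/60:67/60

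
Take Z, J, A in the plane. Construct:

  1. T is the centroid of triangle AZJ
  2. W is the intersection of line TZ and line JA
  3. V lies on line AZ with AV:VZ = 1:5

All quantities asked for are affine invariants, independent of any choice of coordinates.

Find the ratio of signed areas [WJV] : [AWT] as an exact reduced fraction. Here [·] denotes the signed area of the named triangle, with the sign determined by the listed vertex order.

Work in coordinates with Z = (0, 0), J = (1, 0), A = (0, 1).
1. T is the centroid of triangle AZJ ⇒ T = (1/3, 1/3)
2. W is the intersection of line TZ and line JA ⇒ W = (1/2, 1/2)
3. V lies on line AZ with AV:VZ = 1:5 ⇒ V = (0, 5/6)
2·[WJV] = -1/12, 2·[AWT] = -1/6
[WJV]:[AWT] = -1/12:-1/6 = 1/2

[WJV]:[AWT] = 1/2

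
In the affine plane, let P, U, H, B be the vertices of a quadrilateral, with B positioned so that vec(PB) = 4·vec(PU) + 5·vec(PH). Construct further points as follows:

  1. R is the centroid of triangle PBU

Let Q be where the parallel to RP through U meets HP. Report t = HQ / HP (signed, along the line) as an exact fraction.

Assign P = (0, 0), U = (1, 0), H = (0, 1), B = (4, 5) — the answer is frame-independent, so this choice is without loss of generality.
1. R is the centroid of triangle PBU ⇒ R = (5/3, 5/3)
through U parallel to RP: direction (-5/3, -5/3); meets HP at Q = (0, -1)
Q = H + t·(P−H) with t = 2

t = 2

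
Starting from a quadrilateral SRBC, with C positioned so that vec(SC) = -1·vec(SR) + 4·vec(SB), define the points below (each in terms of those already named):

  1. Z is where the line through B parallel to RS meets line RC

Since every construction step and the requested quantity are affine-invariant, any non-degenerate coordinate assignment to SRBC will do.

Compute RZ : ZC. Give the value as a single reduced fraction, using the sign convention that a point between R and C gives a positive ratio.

Choose coordinates S = (0, 0), R = (1, 0), B = (0, 1), C = (-1, 4).
1. Z is where the line through B parallel to RS meets line RC ⇒ Z = (1/2, 1)
Z = R + t·(C−R) with t = 1/4, so RZ:ZC = t:(1−t) = 1/4:3/4

RZ:ZC = 1/3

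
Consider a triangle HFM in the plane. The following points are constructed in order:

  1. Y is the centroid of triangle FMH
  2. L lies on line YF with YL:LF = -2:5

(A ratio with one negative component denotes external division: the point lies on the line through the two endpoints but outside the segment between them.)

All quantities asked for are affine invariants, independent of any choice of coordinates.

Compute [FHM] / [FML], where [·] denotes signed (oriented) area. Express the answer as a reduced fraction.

[FHM]:[FML] = -9/5

Work in coordinates with H = (0, 0), F = (1, 0), M = (0, 1).
1. Y is the centroid of triangle FMH ⇒ Y = (1/3, 1/3)
2. L lies on line YF with YL:LF = -2:5 ⇒ L = (-1/9, 5/9)
2·[FHM] = -1, 2·[FML] = 5/9
[FHM]:[FML] = -1:5/9 = -9/5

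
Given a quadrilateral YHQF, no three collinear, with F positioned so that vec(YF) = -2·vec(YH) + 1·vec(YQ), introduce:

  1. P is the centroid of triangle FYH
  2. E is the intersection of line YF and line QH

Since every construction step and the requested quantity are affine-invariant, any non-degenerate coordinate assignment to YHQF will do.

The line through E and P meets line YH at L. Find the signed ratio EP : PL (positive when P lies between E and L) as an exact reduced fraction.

Set Y = (0, 0), H = (1, 0), Q = (0, 1), F = (-2, 1); any affine frame gives the same invariant.
1. P is the centroid of triangle FYH ⇒ P = (-1/3, 1/3)
2. E is the intersection of line YF and line QH ⇒ E = (2, -1)
line EP meets YH at L = (1/4, 0)
P = E + t·(L−E) with t = 4/3, so EP:PL = 4/3:-1/3

EP:PL = -4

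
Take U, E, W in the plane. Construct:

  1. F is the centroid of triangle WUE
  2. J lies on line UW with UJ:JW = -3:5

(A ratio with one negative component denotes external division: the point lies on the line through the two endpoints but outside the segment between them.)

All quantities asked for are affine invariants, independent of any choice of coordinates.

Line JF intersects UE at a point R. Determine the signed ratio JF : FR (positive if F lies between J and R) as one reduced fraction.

Work in coordinates with U = (0, 0), E = (1, 0), W = (0, 1).
1. F is the centroid of triangle WUE ⇒ F = (1/3, 1/3)
2. J lies on line UW with UJ:JW = -3:5 ⇒ J = (0, -3/2)
line JF meets UE at R = (3/11, 0)
F = J + t·(R−J) with t = 11/9, so JF:FR = 11/9:-2/9

JF:FR = -11/2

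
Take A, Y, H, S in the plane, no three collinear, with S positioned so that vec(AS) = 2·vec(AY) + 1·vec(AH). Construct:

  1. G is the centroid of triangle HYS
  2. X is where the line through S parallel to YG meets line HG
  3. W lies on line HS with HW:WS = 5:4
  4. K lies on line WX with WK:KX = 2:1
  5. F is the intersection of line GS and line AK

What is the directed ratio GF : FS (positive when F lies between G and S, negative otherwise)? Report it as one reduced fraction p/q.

GF:FS = -47/48

Work in coordinates with A = (0, 0), Y = (1, 0), H = (0, 1), S = (2, 1).
1. G is the centroid of triangle HYS ⇒ G = (1, 2/3)
2. X is where the line through S parallel to YG meets line HG ⇒ X = (2, 1/3)
3. W lies on line HS with HW:WS = 5:4 ⇒ W = (10/9, 1)
4. K lies on line WX with WK:KX = 2:1 ⇒ K = (46/27, 5/9)
5. F is the intersection of line GS and line AK ⇒ F = (-46, -15)
F = G + t·(S−G) with t = -47, so GF:FS = t:(1−t) = -47:48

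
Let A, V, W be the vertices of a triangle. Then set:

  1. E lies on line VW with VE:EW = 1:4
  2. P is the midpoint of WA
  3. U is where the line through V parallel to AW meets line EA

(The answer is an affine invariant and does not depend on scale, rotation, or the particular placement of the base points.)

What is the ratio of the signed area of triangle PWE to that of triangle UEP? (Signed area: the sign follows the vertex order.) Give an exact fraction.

[PWE]:[UEP] = 4

Set A = (0, 0), V = (1, 0), W = (0, 1); any affine frame gives the same invariant.
1. E lies on line VW with VE:EW = 1:4 ⇒ E = (4/5, 1/5)
2. P is the midpoint of WA ⇒ P = (0, 1/2)
3. U is where the line through V parallel to AW meets line EA ⇒ U = (1, 1/4)
2·[PWE] = -2/5, 2·[UEP] = -1/10
[PWE]:[UEP] = -2/5:-1/10 = 4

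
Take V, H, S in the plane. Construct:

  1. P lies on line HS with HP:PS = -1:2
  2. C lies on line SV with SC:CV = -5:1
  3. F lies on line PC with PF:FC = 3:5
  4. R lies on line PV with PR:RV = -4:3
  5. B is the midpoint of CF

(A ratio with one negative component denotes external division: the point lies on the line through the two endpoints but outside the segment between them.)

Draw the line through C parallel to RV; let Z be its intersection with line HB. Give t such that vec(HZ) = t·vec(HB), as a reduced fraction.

Assign V = (0, 0), H = (1, 0), S = (0, 1) — the answer is frame-independent, so this choice is without loss of generality.
1. P lies on line HS with HP:PS = -1:2 ⇒ P = (2, -1)
2. C lies on line SV with SC:CV = -5:1 ⇒ C = (0, -1/4)
3. F lies on line PC with PF:FC = 3:5 ⇒ F = (5/4, -23/32)
4. R lies on line PV with PR:RV = -4:3 ⇒ R = (-6, 3)
5. B is the midpoint of CF ⇒ B = (5/8, -31/64)
through C parallel to RV: direction (6, -3); meets HB at Z = (25/43, -93/172)
Z = H + t·(B−H) with t = 48/43

t = 48/43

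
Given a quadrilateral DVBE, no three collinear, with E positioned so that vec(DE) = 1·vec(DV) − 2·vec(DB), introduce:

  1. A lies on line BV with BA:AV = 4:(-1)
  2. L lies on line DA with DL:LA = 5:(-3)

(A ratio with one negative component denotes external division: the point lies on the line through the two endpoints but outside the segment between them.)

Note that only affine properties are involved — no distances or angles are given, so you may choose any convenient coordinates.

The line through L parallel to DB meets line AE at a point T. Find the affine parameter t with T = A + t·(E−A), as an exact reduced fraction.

Choose coordinates D = (0, 0), V = (1, 0), B = (0, 1), E = (1, -2).
1. A lies on line BV with BA:AV = 4:(-1) ⇒ A = (4/3, -1/3)
2. L lies on line DA with DL:LA = 5:(-3) ⇒ L = (10/3, -5/6)
through L parallel to DB: direction (0, 1); meets AE at T = (10/3, 29/3)
T = A + t·(E−A) with t = -6

t = -6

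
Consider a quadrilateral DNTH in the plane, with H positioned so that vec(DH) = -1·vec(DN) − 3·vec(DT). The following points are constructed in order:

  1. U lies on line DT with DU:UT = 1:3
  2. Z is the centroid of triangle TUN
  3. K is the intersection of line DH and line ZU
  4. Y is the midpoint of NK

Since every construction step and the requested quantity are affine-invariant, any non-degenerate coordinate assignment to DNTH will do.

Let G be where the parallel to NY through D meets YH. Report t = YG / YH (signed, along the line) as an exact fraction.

Set D = (0, 0), N = (1, 0), T = (0, 1), H = (-1, -3); any affine frame gives the same invariant.
1. U lies on line DT with DU:UT = 1:3 ⇒ U = (0, 1/4)
2. Z is the centroid of triangle TUN ⇒ Z = (1/3, 5/12)
3. K is the intersection of line DH and line ZU ⇒ K = (1/10, 3/10)
4. Y is the midpoint of NK ⇒ Y = (11/20, 3/20)
through D parallel to NY: direction (-9/20, 3/20); meets YH at G = (9/22, -3/22)
G = Y + t·(H−Y) with t = 1/11

t = 1/11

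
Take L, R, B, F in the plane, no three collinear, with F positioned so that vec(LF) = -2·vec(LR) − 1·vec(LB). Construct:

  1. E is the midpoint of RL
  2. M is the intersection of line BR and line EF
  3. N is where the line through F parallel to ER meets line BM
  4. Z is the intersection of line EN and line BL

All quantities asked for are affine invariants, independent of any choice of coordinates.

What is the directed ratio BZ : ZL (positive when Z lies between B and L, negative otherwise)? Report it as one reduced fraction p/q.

BZ:ZL = 2

Work in coordinates with L = (0, 0), R = (1, 0), B = (0, 1), F = (-2, -1).
1. E is the midpoint of RL ⇒ E = (1/2, 0)
2. M is the intersection of line BR and line EF ⇒ M = (6/7, 1/7)
3. N is where the line through F parallel to ER meets line BM ⇒ N = (2, -1)
4. Z is the intersection of line EN and line BL ⇒ Z = (0, 1/3)
Z = B + t·(L−B) with t = 2/3, so BZ:ZL = t:(1−t) = 2/3:1/3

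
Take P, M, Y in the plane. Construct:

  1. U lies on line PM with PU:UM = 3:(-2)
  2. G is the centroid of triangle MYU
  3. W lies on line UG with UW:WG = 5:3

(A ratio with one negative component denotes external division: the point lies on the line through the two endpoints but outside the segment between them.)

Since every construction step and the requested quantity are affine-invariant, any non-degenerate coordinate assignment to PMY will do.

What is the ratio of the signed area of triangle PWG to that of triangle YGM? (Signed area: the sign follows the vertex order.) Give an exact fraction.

[PWG]:[YGM] = -9/16

Assign P = (0, 0), M = (1, 0), Y = (0, 1) — the answer is frame-independent, so this choice is without loss of generality.
1. U lies on line PM with PU:UM = 3:(-2) ⇒ U = (3, 0)
2. G is the centroid of triangle MYU ⇒ G = (4/3, 1/3)
3. W lies on line UG with UW:WG = 5:3 ⇒ W = (47/24, 5/24)
2·[PWG] = 3/8, 2·[YGM] = -2/3
[PWG]:[YGM] = 3/8:-2/3 = -9/16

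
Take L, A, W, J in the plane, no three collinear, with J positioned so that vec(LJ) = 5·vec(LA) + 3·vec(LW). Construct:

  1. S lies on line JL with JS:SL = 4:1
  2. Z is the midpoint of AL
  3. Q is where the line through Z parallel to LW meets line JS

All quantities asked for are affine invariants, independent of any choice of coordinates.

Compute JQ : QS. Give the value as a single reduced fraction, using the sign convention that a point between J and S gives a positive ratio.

JQ:QS = -9

Choose coordinates L = (0, 0), A = (1, 0), W = (0, 1), J = (5, 3).
1. S lies on line JL with JS:SL = 4:1 ⇒ S = (1, 3/5)
2. Z is the midpoint of AL ⇒ Z = (1/2, 0)
3. Q is where the line through Z parallel to LW meets line JS ⇒ Q = (1/2, 3/10)
Q = J + t·(S−J) with t = 9/8, so JQ:QS = t:(1−t) = 9/8:-1/8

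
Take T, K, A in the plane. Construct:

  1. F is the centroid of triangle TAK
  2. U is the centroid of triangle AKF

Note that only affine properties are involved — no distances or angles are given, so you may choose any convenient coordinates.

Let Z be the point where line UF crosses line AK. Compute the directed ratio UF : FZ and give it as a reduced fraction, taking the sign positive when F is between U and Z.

UF:FZ = -2/3

Work in coordinates with T = (0, 0), K = (1, 0), A = (0, 1).
1. F is the centroid of triangle TAK ⇒ F = (1/3, 1/3)
2. U is the centroid of triangle AKF ⇒ U = (4/9, 4/9)
line UF meets AK at Z = (1/2, 1/2)
F = U + t·(Z−U) with t = -2, so UF:FZ = -2:3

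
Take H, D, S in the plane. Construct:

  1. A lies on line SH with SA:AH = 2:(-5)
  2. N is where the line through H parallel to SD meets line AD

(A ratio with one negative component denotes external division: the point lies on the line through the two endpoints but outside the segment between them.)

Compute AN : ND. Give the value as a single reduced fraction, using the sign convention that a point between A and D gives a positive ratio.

AN:ND = -5/3

Set H = (0, 0), D = (1, 0), S = (0, 1); any affine frame gives the same invariant.
1. A lies on line SH with SA:AH = 2:(-5) ⇒ A = (0, 5/3)
2. N is where the line through H parallel to SD meets line AD ⇒ N = (5/2, -5/2)
N = A + t·(D−A) with t = 5/2, so AN:ND = t:(1−t) = 5/2:-3/2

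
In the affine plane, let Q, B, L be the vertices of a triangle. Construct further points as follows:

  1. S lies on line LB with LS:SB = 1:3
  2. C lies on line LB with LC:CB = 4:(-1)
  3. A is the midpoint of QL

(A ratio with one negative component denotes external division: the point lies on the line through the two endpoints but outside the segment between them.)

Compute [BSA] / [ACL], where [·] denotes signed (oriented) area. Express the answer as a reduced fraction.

[BSA]:[ACL] = 9/16

Choose coordinates Q = (0, 0), B = (1, 0), L = (0, 1).
1. S lies on line LB with LS:SB = 1:3 ⇒ S = (1/4, 3/4)
2. C lies on line LB with LC:CB = 4:(-1) ⇒ C = (4/3, -1/3)
3. A is the midpoint of QL ⇒ A = (0, 1/2)
2·[BSA] = 3/8, 2·[ACL] = 2/3
[BSA]:[ACL] = 3/8:2/3 = 9/16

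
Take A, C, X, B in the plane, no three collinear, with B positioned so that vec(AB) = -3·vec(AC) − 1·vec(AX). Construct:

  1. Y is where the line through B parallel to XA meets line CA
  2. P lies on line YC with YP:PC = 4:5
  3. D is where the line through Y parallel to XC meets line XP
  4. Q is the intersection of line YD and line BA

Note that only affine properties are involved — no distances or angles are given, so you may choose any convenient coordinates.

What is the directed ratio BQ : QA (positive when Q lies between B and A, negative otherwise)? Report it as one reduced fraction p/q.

Work in coordinates with A = (0, 0), C = (1, 0), X = (0, 1), B = (-3, -1).
1. Y is where the line through B parallel to XA meets line CA ⇒ Y = (-3, 0)
2. P lies on line YC with YP:PC = 4:5 ⇒ P = (-11/9, 0)
3. D is where the line through Y parallel to XC meets line XP ⇒ D = (-11/5, -4/5)
4. Q is the intersection of line YD and line BA ⇒ Q = (-9/4, -3/4)
Q = B + t·(A−B) with t = 1/4, so BQ:QA = t:(1−t) = 1/4:3/4

BQ:QA = 1/3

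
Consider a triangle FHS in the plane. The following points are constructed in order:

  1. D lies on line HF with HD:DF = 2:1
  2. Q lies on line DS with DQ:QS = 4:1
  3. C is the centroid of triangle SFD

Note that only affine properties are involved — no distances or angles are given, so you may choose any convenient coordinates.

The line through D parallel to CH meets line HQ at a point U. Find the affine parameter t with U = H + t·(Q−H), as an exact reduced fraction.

t = -5/9

Work in coordinates with F = (0, 0), H = (1, 0), S = (0, 1).
1. D lies on line HF with HD:DF = 2:1 ⇒ D = (1/3, 0)
2. Q lies on line DS with DQ:QS = 4:1 ⇒ Q = (1/15, 4/5)
3. C is the centroid of triangle SFD ⇒ C = (1/9, 1/3)
through D parallel to CH: direction (8/9, -1/3); meets HQ at U = (41/27, -4/9)
U = H + t·(Q−H) with t = -5/9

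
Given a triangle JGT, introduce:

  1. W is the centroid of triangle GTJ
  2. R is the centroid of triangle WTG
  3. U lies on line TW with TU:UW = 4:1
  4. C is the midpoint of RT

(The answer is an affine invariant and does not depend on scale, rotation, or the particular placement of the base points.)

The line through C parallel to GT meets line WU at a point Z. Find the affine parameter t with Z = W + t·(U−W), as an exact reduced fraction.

Assign J = (0, 0), G = (1, 0), T = (0, 1) — the answer is frame-independent, so this choice is without loss of generality.
1. W is the centroid of triangle GTJ ⇒ W = (1/3, 1/3)
2. R is the centroid of triangle WTG ⇒ R = (4/9, 4/9)
3. U lies on line TW with TU:UW = 4:1 ⇒ U = (4/15, 7/15)
4. C is the midpoint of RT ⇒ C = (2/9, 13/18)
through C parallel to GT: direction (-1, 1); meets WU at Z = (1/18, 8/9)
Z = W + t·(U−W) with t = 25/6

t = 25/6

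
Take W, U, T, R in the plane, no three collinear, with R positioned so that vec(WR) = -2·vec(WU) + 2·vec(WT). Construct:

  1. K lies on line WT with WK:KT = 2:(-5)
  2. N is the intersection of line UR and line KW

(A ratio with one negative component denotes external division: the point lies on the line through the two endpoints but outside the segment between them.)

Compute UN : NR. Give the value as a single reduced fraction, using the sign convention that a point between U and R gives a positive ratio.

UN:NR = 1/2

Work in coordinates with W = (0, 0), U = (1, 0), T = (0, 1), R = (-2, 2).
1. K lies on line WT with WK:KT = 2:(-5) ⇒ K = (0, -2/3)
2. N is the intersection of line UR and line KW ⇒ N = (0, 2/3)
N = U + t·(R−U) with t = 1/3, so UN:NR = t:(1−t) = 1/3:2/3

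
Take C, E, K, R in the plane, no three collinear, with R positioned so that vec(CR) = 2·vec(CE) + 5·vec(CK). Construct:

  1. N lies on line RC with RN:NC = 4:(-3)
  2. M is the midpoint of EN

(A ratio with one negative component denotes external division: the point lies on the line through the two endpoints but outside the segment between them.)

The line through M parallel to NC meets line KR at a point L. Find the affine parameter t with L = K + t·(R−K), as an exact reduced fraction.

t = 9/4

Work in coordinates with C = (0, 0), E = (1, 0), K = (0, 1), R = (2, 5).
1. N lies on line RC with RN:NC = 4:(-3) ⇒ N = (-6, -15)
2. M is the midpoint of EN ⇒ M = (-5/2, -15/2)
through M parallel to NC: direction (6, 15); meets KR at L = (9/2, 10)
L = K + t·(R−K) with t = 9/4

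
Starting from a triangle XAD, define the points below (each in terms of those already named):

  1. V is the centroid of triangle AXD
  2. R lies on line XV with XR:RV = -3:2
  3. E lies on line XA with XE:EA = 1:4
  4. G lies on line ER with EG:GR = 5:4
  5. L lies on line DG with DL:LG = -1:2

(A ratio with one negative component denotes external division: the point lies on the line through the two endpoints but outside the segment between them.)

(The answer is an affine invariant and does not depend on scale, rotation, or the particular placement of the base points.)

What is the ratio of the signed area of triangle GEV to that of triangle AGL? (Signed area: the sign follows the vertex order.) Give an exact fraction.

Choose coordinates X = (0, 0), A = (1, 0), D = (0, 1).
1. V is the centroid of triangle AXD ⇒ V = (1/3, 1/3)
2. R lies on line XV with XR:RV = -3:2 ⇒ R = (1, 1)
3. E lies on line XA with XE:EA = 1:4 ⇒ E = (1/5, 0)
4. G lies on line ER with EG:GR = 5:4 ⇒ G = (29/45, 5/9)
5. L lies on line DG with DL:LG = -1:2 ⇒ L = (-29/45, 13/9)
2·[GEV] = -2/27, 2·[AGL] = 2/5
[GEV]:[AGL] = -2/27:2/5 = -5/27

[GEV]:[AGL] = -5/27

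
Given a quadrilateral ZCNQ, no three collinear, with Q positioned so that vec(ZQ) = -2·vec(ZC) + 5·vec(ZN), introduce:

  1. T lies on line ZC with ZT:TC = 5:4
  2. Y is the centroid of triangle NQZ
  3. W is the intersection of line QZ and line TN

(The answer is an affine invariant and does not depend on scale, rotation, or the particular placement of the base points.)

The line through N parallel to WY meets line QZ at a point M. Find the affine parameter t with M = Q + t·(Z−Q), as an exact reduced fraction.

Work in coordinates with Z = (0, 0), C = (1, 0), N = (0, 1), Q = (-2, 5).
1. T lies on line ZC with ZT:TC = 5:4 ⇒ T = (5/9, 0)
2. Y is the centroid of triangle NQZ ⇒ Y = (-2/3, 2)
3. W is the intersection of line QZ and line TN ⇒ W = (-10/7, 25/7)
through N parallel to WY: direction (16/21, -11/7); meets QZ at M = (-16/7, 40/7)
M = Q + t·(Z−Q) with t = -1/7

t = -1/7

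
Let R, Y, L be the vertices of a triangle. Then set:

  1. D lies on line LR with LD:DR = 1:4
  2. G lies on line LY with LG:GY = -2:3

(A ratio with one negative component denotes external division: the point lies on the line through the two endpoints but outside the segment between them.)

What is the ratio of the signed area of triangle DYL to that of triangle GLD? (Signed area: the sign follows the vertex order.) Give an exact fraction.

[DYL]:[GLD] = -1/2

Choose coordinates R = (0, 0), Y = (1, 0), L = (0, 1).
1. D lies on line LR with LD:DR = 1:4 ⇒ D = (0, 4/5)
2. G lies on line LY with LG:GY = -2:3 ⇒ G = (-2, 3)
2·[DYL] = 1/5, 2·[GLD] = -2/5
[DYL]:[GLD] = 1/5:-2/5 = -1/2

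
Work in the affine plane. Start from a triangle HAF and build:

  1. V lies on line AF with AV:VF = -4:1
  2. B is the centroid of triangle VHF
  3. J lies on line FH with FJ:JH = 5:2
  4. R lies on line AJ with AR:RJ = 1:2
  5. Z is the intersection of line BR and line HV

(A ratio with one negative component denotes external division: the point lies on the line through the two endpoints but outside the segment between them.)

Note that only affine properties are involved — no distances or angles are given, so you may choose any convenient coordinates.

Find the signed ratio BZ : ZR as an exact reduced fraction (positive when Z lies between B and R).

Choose coordinates H = (0, 0), A = (1, 0), F = (0, 1).
1. V lies on line AF with AV:VF = -4:1 ⇒ V = (-1/3, 4/3)
2. B is the centroid of triangle VHF ⇒ B = (-1/9, 7/9)
3. J lies on line FH with FJ:JH = 5:2 ⇒ J = (0, 2/7)
4. R lies on line AJ with AR:RJ = 1:2 ⇒ R = (2/3, 2/21)
5. Z is the intersection of line BR and line HV ⇒ Z = (-100/459, 400/459)
Z = B + t·(R−B) with t = -7/51, so BZ:ZR = t:(1−t) = -7/51:58/51

BZ:ZR = -7/58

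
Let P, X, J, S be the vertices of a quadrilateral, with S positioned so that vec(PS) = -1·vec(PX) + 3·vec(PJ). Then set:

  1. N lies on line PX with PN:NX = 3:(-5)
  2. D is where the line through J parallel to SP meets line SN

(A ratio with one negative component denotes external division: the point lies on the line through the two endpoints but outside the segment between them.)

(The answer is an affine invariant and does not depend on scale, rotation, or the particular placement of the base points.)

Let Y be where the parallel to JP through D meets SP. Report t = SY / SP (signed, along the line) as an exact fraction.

t = 1/9

Choose coordinates P = (0, 0), X = (1, 0), J = (0, 1), S = (-1, 3).
1. N lies on line PX with PN:NX = 3:(-5) ⇒ N = (-3/2, 0)
2. D is where the line through J parallel to SP meets line SN ⇒ D = (-8/9, 11/3)
through D parallel to JP: direction (0, -1); meets SP at Y = (-8/9, 8/3)
Y = S + t·(P−S) with t = 1/9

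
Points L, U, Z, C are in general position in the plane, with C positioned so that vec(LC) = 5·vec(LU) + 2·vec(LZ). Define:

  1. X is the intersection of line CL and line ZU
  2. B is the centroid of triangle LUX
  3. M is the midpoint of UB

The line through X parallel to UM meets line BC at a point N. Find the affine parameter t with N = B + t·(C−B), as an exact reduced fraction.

t = 1/13

Assign L = (0, 0), U = (1, 0), Z = (0, 1), C = (5, 2) — the answer is frame-independent, so this choice is without loss of generality.
1. X is the intersection of line CL and line ZU ⇒ X = (5/7, 2/7)
2. B is the centroid of triangle LUX ⇒ B = (4/7, 2/21)
3. M is the midpoint of UB ⇒ M = (11/14, 1/21)
through X parallel to UM: direction (-3/14, 1/21); meets BC at N = (83/91, 22/91)
N = B + t·(C−B) with t = 1/13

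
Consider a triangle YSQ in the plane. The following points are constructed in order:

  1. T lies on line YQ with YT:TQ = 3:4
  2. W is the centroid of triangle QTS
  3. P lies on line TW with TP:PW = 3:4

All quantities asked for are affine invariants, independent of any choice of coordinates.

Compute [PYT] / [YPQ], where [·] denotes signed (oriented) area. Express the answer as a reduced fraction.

[PYT]:[YPQ] = -3/7

Work in coordinates with Y = (0, 0), S = (1, 0), Q = (0, 1).
1. T lies on line YQ with YT:TQ = 3:4 ⇒ T = (0, 3/7)
2. W is the centroid of triangle QTS ⇒ W = (1/3, 10/21)
3. P lies on line TW with TP:PW = 3:4 ⇒ P = (1/7, 22/49)
2·[PYT] = -3/49, 2·[YPQ] = 1/7
[PYT]:[YPQ] = -3/49:1/7 = -3/7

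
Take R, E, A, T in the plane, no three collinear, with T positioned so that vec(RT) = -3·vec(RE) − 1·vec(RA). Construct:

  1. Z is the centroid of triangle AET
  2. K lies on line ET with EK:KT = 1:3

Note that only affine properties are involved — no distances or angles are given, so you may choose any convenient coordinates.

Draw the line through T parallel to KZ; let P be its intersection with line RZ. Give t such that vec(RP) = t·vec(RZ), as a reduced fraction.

t = 17/2

Work in coordinates with R = (0, 0), E = (1, 0), A = (0, 1), T = (-3, -1).
1. Z is the centroid of triangle AET ⇒ Z = (-2/3, 0)
2. K lies on line ET with EK:KT = 1:3 ⇒ K = (0, -1/4)
through T parallel to KZ: direction (-2/3, 1/4); meets RZ at P = (-17/3, 0)
P = R + t·(Z−R) with t = 17/2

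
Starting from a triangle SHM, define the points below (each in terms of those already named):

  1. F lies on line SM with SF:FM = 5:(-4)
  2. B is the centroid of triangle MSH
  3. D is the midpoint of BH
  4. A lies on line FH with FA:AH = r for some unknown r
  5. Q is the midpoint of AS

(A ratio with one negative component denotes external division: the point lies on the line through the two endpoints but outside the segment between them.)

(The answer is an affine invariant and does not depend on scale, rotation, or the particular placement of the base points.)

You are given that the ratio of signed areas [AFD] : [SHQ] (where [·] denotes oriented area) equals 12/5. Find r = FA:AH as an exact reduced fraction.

r = 4

Work in coordinates with S = (0, 0), H = (1, 0), M = (0, 1).
1. F lies on line SM with SF:FM = 5:(-4) ⇒ F = (0, 5)
2. B is the centroid of triangle MSH ⇒ B = (1/3, 1/3)
3. D is the midpoint of BH ⇒ D = (2/3, 1/6)
4. With FA:AH = r, write λ = r/(r+1) so A = F + λ·(H−F); A is affine-linear in λ
5. Q is the midpoint of AS ⇒ Q is an affine combination of earlier points and hence also affine-linear in λ
Every point depending on A is an affine combination of A and λ-independent points, so each such coordinate is linear in λ; the λ² term in each signed area is a multiple of (H−F)×(H−F) = 0, so 2·[AFD] and 2·[SHQ] are each linear in λ. Evaluating at λ=0 and λ=1:
  2·[AFD] = 3/2·λ,   2·[SHQ] = -5/2·λ + 5/2
So [AFD]:[SHQ] = (3/2·λ) / (-5/2·λ + 5/2). Setting this equal to 12/5:
  3/2·λ = 12/5·(-5/2·λ + 5/2)  ⇒  λ = 4/5
Then r = λ/(1−λ) = (4/5)/(1/5) = 4. Check: with r = 4, A = (4/5, 1) and [AFD]:[SHQ] = 12/5 as required.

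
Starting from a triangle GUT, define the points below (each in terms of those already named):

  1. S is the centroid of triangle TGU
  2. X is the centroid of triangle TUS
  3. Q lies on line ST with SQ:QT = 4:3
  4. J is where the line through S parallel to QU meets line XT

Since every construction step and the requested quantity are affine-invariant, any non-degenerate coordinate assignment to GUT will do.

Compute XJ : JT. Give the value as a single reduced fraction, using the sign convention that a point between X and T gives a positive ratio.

Set G = (0, 0), U = (1, 0), T = (0, 1); any affine frame gives the same invariant.
1. S is the centroid of triangle TGU ⇒ S = (1/3, 1/3)
2. X is the centroid of triangle TUS ⇒ X = (4/9, 4/9)
3. Q lies on line ST with SQ:QT = 4:3 ⇒ Q = (1/7, 5/7)
4. J is where the line through S parallel to QU meets line XT ⇒ J = (14/15, -1/6)
J = X + t·(T−X) with t = -11/10, so XJ:JT = t:(1−t) = -11/10:21/10

XJ:JT = -11/21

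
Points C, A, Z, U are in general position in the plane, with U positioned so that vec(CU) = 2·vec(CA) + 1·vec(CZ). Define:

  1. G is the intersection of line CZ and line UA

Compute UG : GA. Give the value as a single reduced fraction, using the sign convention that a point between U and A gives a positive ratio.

Assign C = (0, 0), A = (1, 0), Z = (0, 1), U = (2, 1) — the answer is frame-independent, so this choice is without loss of generality.
1. G is the intersection of line CZ and line UA ⇒ G = (0, -1)
G = U + t·(A−U) with t = 2, so UG:GA = t:(1−t) = 2:-1

UG:GA = -2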